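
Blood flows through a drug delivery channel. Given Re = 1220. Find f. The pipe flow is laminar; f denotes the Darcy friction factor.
Formula: f = \frac{64}{Re}
f = 64/1220 = 0.05246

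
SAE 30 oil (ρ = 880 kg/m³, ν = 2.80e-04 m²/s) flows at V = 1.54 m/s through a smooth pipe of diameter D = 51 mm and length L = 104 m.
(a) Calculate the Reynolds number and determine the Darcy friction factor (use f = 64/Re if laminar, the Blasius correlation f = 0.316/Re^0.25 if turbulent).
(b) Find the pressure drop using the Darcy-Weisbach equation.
(a) Re = V·D/ν = 1.54·0.051/2.80e-04 = 280.5 → laminar (Re < 2300); f = 64/Re = 64/280.5 = 0.22816
(b) Darcy-Weisbach: ΔP = f·(L/D)·½ρV²/1000 = 0.22816·(104/0.051)·½·880·1.54²/1000 = 485.5 kPa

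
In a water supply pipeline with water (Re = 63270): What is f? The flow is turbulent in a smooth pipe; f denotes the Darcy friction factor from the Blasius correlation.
Formula: f = \frac{0.316}{Re^{0.25}}
f = 0.316/63270^0.25 = 0.01992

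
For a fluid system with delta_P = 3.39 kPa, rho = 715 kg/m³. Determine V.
Formula: V = \sqrt{\frac{2 \Delta P}{\rho}}
V = √(2·(3.39·1000)/715) = 3.079 m/s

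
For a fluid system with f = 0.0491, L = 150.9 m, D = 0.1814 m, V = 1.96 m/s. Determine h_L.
Formula: h_L = f \frac{L}{D} \frac{V^2}{2g}
h_L = 0.0491·(150.9/0.1814)·1.96²/(2·9.81) = 7.997 m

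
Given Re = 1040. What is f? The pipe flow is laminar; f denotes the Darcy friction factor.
Formula: f = \frac{64}{Re}
f = 64/1040 = 0.06154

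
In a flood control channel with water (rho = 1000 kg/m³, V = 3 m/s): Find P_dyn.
Formula: P_{dyn} = \frac{1}{2} \rho V^2
P_dyn = 0.5·1000·3²/1000 = 4.5 kPa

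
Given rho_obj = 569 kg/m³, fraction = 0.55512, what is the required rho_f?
Formula: f_{sub} = \frac{\rho_{obj}}{\rho_f}
Substituting knowns: 0.55512 = 569/rho_f
Solving for rho_f: rho_f = 569/0.55512 = 1025 kg/m³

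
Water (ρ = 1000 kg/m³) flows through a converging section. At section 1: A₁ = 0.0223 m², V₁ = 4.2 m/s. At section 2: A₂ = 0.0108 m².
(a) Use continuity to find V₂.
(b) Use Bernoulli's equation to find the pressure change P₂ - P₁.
(a) Continuity: A₁V₁=A₂V₂ -> V₂=A₁V₁/A₂=0.0223*4.2/0.0108=8.67 m/s
(b) Bernoulli: P₂-P₁=0.5*rho*(V₁^2-V₂^2)/1000=0.5*1000*(4.2^2-8.67^2)/1000=-28.76 kPa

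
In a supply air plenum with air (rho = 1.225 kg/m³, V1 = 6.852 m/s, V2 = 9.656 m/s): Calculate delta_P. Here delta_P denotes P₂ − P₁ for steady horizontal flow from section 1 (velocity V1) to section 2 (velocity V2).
Formula: \Delta P = \frac{1}{2} \rho (V_1^2 - V_2^2)
delta_P = 0.5·1.225·(6.852² − 9.656²)/1000 = -0.02835 kPa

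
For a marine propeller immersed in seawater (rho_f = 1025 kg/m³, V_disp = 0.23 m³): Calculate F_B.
Formula: F_B = \rho_f g V_{disp}
F_B = 1025·9.81·0.23 = 2313 N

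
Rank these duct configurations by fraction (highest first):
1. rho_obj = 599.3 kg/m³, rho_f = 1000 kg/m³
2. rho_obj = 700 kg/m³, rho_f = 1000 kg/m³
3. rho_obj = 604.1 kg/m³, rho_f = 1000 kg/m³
Case 1: fraction = 0.5993
Case 2: fraction = 0.7
Case 3: fraction = 0.6041
Ranking (highest first): 2, 3, 1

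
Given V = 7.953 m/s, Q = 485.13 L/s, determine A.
Formula: Q = A V
Substituting knowns: 485.13 = A·7.953·1000
Solving for A: A = (485.13/1000)/7.953 = 0.061 m²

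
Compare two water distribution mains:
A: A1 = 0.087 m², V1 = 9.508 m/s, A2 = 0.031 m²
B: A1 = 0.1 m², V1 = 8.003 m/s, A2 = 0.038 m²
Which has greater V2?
V2(A) = 26.68 m/s, V2(B) = 21.06 m/s. Answer: A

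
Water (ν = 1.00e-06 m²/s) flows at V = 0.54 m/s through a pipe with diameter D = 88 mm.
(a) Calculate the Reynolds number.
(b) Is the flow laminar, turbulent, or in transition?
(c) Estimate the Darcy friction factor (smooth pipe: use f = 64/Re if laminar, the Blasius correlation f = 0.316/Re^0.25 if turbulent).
(a) Re = V·D/ν = 0.54·0.088/1.00e-06 = 47520
(b) Flow regime: turbulent (Re > 4000)
(c) Friction factor: f = 0.316/Re^0.25 = 0.316/47520^0.25 = 0.0214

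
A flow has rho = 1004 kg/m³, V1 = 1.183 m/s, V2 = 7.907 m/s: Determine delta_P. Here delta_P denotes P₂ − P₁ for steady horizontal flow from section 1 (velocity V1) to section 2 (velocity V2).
Formula: \Delta P = \frac{1}{2} \rho (V_1^2 - V_2^2)
delta_P = 0.5·1004·(1.183² − 7.907²)/1000 = -30.68 kPa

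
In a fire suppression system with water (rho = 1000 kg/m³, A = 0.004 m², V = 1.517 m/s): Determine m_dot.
Formula: \dot{m} = \rho A V
m_dot = 1000·0.004·1.517 = 6.068 kg/s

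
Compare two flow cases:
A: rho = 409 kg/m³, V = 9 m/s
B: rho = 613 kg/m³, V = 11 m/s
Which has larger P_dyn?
P_dyn(A) = 16.56 kPa, P_dyn(B) = 37.09 kPa. Answer: B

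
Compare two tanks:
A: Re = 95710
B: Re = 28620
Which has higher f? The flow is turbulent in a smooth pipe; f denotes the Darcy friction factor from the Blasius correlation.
f(A) = 0.01797, f(B) = 0.0243. Answer: B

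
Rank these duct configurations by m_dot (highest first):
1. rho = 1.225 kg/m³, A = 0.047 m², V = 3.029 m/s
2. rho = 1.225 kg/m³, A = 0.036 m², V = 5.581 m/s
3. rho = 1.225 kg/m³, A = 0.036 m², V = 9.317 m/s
Case 1: m_dot = 0.1744 kg/s
Case 2: m_dot = 0.2461 kg/s
Case 3: m_dot = 0.4109 kg/s
Ranking (highest first): 3, 2, 1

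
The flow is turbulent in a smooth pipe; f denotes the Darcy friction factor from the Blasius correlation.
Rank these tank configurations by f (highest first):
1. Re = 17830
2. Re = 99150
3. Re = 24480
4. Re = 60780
Case 1: f = 0.02735
Case 2: f = 0.01781
Case 3: f = 0.02526
Case 4: f = 0.02013
Ranking (highest first): 1, 3, 4, 2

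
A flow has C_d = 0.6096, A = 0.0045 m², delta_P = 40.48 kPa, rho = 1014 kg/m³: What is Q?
Formula: Q = C_d A \sqrt{\frac{2 \Delta P}{\rho}}
Q = 0.6096·0.0045·√(2·(40.48·1000)/1014)·1000 = 24.51 L/s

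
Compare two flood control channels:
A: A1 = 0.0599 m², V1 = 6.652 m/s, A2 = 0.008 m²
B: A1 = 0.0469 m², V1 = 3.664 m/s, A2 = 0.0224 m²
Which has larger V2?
V2(A) = 49.81 m/s, V2(B) = 7.671 m/s. Answer: A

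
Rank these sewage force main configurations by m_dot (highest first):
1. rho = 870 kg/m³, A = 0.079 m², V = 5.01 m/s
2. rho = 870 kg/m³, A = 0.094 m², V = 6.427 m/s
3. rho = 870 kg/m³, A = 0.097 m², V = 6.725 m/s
Case 1: m_dot = 344.3 kg/s
Case 2: m_dot = 525.6 kg/s
Case 3: m_dot = 567.5 kg/s
Ranking (highest first): 3, 2, 1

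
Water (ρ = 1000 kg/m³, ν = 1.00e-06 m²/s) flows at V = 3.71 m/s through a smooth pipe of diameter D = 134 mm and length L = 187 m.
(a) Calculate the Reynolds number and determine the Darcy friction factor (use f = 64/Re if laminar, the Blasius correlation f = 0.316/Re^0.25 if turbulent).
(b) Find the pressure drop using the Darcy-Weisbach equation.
(a) Re = V·D/ν = 3.71·0.134/1.00e-06 = 497140 → turbulent (Re > 4000); f = 0.316/Re^0.25 = 0.316/497140^0.25 = 0.011901 (Blasius is strictly valid for Re ≲ 1e5; used here as the smooth-pipe estimate the problem specifies)
(b) Darcy-Weisbach: ΔP = f·(L/D)·½ρV²/1000 = 0.011901·(187/0.134)·½·1000·3.71²/1000 = 114.3 kPa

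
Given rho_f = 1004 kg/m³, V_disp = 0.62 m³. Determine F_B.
Formula: F_B = \rho_f g V_{disp}
F_B = 1004·9.81·0.62 = 6107 N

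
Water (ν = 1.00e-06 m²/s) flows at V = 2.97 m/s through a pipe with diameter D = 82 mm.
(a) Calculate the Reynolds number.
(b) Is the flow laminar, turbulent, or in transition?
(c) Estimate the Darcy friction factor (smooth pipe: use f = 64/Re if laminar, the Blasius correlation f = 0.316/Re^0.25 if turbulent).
(a) Re = V·D/ν = 2.97·0.082/1.00e-06 = 243540
(b) Flow regime: turbulent (Re > 4000)
(c) Friction factor: f = 0.316/Re^0.25 = 0.316/243540^0.25 = 0.01422 (Blasius is strictly valid for Re ≲ 1e5; used here as the smooth-pipe estimate the problem specifies)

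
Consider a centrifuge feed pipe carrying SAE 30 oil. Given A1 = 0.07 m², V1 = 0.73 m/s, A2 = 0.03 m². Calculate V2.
Formula: V_2 = \frac{A_1 V_1}{A_2}
V2 = 0.07·0.73/0.03 = 1.703 m/s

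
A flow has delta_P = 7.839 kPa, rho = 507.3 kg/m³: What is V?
Formula: V = \sqrt{\frac{2 \Delta P}{\rho}}
V = √(2·(7.839·1000)/507.3) = 5.559 m/s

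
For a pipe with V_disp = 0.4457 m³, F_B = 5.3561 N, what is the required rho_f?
Formula: F_B = \rho_f g V_{disp}
Substituting knowns: 5.3561 = rho_f·9.81·0.4457
Solving for rho_f: rho_f = 5.3561/(9.81·0.4457) = 1.225 kg/m³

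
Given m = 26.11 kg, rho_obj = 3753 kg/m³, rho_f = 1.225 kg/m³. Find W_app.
Formula: W_{app} = mg\left(1 - \frac{\rho_f}{\rho_{obj}}\right)
W_app = 26.11·9.81·(1 − 1.225/3753) = 256.1 N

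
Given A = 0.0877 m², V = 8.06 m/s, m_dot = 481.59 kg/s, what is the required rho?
Formula: \dot{m} = \rho A V
Substituting knowns: 481.59 = rho·0.0877·8.06
Solving for rho: rho = 481.59/(0.0877·8.06) = 681.3 kg/m³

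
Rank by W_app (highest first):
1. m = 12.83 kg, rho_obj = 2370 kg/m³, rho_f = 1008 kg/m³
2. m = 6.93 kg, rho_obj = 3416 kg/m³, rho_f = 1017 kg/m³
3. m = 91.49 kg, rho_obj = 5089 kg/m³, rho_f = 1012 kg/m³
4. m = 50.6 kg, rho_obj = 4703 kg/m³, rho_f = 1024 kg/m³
Case 1: W_app = 72.33 N
Case 2: W_app = 47.74 N
Case 3: W_app = 719 N
Case 4: W_app = 388.3 N
Ranking (highest first): 3, 4, 1, 2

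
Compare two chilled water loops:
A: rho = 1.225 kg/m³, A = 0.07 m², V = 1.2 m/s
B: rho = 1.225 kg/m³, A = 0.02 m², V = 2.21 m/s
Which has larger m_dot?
m_dot(A) = 0.1029 kg/s, m_dot(B) = 0.05414 kg/s. Answer: A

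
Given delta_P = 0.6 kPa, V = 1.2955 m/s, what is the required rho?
Formula: V = \sqrt{\frac{2 \Delta P}{\rho}}
Substituting knowns: 1.2955 = √(2·(0.6·1000)/rho)
Solving for rho: rho = 2·(0.6·1000)/1.2955² = 715 kg/m³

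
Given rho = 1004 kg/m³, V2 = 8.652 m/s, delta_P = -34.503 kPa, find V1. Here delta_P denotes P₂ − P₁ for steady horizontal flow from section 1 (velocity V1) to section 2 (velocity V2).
Formula: \Delta P = \frac{1}{2} \rho (V_1^2 - V_2^2)
Substituting knowns: -34.503 = 0.5·1004·(V1² − 8.652²)/1000
Solving for V1: V1 = √(8.652² + 2·(-34.503·1000)/1004) = 2.475 m/s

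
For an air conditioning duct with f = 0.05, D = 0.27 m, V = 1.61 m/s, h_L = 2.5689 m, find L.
Formula: h_L = f \frac{L}{D} \frac{V^2}{2g}
Substituting knowns: 2.5689 = 0.05·(L/0.27)·1.61²/(2·9.81)
Solving for L: L = 2.5689·2·9.81·0.27/(0.05·1.61²) = 105 m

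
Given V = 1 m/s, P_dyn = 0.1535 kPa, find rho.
Formula: P_{dyn} = \frac{1}{2} \rho V^2
Substituting knowns: 0.1535 = 0.5·rho·1²/1000
Solving for rho: rho = 2·(0.1535·1000)/1² = 307 kg/m³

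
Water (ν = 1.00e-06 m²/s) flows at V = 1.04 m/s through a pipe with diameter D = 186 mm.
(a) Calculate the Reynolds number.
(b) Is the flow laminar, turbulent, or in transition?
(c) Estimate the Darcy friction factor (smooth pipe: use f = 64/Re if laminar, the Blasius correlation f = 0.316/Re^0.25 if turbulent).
(a) Re = V·D/ν = 1.04·0.186/1.00e-06 = 193440
(b) Flow regime: turbulent (Re > 4000)
(c) Friction factor: f = 0.316/Re^0.25 = 0.316/193440^0.25 = 0.01507 (Blasius is strictly valid for Re ≲ 1e5; used here as the smooth-pipe estimate the problem specifies)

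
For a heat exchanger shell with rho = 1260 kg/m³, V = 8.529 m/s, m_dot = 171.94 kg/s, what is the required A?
Formula: \dot{m} = \rho A V
Substituting knowns: 171.94 = 1260·A·8.529
Solving for A: A = 171.94/(1260·8.529) = 0.016 m²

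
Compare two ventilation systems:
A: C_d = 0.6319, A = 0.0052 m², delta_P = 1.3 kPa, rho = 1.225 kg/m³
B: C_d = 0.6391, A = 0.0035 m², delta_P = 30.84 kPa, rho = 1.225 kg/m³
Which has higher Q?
Q(A) = 151.4 L/s, Q(B) = 501.9 L/s. Answer: B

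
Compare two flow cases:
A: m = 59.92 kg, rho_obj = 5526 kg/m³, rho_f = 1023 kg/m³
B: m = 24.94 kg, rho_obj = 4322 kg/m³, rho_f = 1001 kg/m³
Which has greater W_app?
W_app(A) = 479 N, W_app(B) = 188 N. Answer: A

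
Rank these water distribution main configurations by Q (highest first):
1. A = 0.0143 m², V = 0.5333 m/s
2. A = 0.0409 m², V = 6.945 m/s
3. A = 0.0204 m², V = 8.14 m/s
Case 1: Q = 7.626 L/s
Case 2: Q = 284.1 L/s
Case 3: Q = 166.1 L/s
Ranking (highest first): 2, 3, 1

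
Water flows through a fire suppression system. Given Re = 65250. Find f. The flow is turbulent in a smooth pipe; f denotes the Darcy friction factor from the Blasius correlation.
Formula: f = \frac{0.316}{Re^{0.25}}
f = 0.316/65250^0.25 = 0.01977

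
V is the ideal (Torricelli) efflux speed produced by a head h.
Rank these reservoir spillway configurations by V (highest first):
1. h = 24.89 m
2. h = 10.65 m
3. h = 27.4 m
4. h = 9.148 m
Case 1: V = 22.1 m/s
Case 2: V = 14.46 m/s
Case 3: V = 23.19 m/s
Case 4: V = 13.4 m/s
Ranking (highest first): 3, 1, 2, 4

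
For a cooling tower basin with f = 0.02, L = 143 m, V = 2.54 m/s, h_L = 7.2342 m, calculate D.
Formula: h_L = f \frac{L}{D} \frac{V^2}{2g}
Substituting knowns: 7.2342 = 0.02·(143/D)·2.54²/(2·9.81)
Solving for D: D = 0.02·143·2.54²/(2·9.81·7.2342) = 0.13 m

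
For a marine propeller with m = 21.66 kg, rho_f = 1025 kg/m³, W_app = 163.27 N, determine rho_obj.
Formula: W_{app} = mg\left(1 - \frac{\rho_f}{\rho_{obj}}\right)
Substituting knowns: 163.27 = 21.66·9.81·(1 − 1025/rho_obj)
Solving for rho_obj: rho_obj = 1025/(1 − 163.27/(21.66·9.81)) = 4425 kg/m³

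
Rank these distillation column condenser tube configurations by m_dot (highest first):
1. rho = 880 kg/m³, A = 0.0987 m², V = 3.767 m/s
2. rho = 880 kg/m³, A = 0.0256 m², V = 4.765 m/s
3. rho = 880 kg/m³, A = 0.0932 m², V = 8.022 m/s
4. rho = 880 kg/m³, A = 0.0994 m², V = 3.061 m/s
Case 1: m_dot = 327.2 kg/s
Case 2: m_dot = 107.3 kg/s
Case 3: m_dot = 657.9 kg/s
Case 4: m_dot = 267.8 kg/s
Ranking (highest first): 3, 1, 4, 2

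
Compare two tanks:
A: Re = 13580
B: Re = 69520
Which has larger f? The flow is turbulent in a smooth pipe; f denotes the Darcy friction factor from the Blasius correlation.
f(A) = 0.02927, f(B) = 0.01946. Answer: A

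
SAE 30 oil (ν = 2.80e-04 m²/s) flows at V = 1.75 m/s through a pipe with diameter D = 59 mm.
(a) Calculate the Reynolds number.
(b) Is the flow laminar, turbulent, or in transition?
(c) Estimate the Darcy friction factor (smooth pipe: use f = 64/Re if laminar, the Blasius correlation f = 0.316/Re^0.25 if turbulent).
(a) Re = V·D/ν = 1.75·0.059/2.80e-04 = 368.75
(b) Flow regime: laminar (Re < 2300)
(c) Friction factor: f = 64/Re = 64/368.75 = 0.1736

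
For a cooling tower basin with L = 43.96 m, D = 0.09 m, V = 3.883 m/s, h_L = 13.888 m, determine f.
Formula: h_L = f \frac{L}{D} \frac{V^2}{2g}
Substituting knowns: 13.888 = f·(43.96/0.09)·3.883²/(2·9.81)
Solving for f: f = 13.888·2·9.81/((43.96/0.09)·3.883²) = 0.037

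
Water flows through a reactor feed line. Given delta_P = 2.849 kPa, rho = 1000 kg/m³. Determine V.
Formula: V = \sqrt{\frac{2 \Delta P}{\rho}}
V = √(2·(2.849·1000)/1000) = 2.387 m/s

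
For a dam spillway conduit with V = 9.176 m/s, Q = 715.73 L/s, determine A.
Formula: Q = A V
Substituting knowns: 715.73 = A·9.176·1000
Solving for A: A = (715.73/1000)/9.176 = 0.078 m²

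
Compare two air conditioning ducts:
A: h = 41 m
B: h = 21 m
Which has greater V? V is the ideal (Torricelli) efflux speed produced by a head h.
V(A) = 28.36 m/s, V(B) = 20.3 m/s. Answer: A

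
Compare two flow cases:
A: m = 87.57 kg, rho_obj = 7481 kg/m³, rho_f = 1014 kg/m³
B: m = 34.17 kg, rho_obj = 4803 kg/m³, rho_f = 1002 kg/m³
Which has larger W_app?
W_app(A) = 742.6 N, W_app(B) = 265.3 N. Answer: A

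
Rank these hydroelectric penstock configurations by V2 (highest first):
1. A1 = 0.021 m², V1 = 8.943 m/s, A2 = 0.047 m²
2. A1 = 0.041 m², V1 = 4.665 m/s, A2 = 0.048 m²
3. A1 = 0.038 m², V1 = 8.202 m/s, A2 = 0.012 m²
Case 1: V2 = 3.996 m/s
Case 2: V2 = 3.985 m/s
Case 3: V2 = 25.97 m/s
Ranking (highest first): 3, 1, 2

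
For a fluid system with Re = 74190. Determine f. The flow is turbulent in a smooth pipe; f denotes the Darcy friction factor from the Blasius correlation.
Formula: f = \frac{0.316}{Re^{0.25}}
f = 0.316/74190^0.25 = 0.01915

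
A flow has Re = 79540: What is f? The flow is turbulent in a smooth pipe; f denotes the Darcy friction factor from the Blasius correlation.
Formula: f = \frac{0.316}{Re^{0.25}}
f = 0.316/79540^0.25 = 0.01882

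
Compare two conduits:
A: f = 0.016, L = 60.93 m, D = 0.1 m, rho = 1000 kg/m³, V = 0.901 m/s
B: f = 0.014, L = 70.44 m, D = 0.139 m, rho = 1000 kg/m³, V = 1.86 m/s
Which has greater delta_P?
delta_P(A) = 3.957 kPa, delta_P(B) = 12.27 kPa. Answer: B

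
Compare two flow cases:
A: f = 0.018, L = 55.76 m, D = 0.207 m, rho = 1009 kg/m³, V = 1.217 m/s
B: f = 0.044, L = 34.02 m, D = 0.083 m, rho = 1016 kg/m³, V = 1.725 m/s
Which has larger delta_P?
delta_P(A) = 3.623 kPa, delta_P(B) = 27.26 kPa. Answer: B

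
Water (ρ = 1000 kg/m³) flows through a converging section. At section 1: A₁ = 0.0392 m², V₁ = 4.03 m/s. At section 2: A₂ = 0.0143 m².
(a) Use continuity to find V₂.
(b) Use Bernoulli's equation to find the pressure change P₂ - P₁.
(a) Continuity: A₁V₁=A₂V₂ -> V₂=A₁V₁/A₂=0.0392*4.03/0.0143=11.05 m/s
(b) Bernoulli: P₂-P₁=0.5*rho*(V₁^2-V₂^2)/1000=0.5*1000*(4.03^2-11.05^2)/1000=-52.93 kPa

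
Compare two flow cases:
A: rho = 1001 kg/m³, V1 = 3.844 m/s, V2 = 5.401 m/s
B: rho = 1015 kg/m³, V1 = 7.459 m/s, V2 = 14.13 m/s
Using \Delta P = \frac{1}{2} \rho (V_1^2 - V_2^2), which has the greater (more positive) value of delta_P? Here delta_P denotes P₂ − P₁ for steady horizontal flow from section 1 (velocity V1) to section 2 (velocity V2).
delta_P(A) = -7.204 kPa, delta_P(B) = -73.09 kPa. Answer: A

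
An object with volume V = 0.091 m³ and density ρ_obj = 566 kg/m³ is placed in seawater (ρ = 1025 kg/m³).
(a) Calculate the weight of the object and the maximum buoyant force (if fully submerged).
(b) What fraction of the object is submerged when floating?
(a) W=rho_obj*g*V=566*9.81*0.091=505.3 N; F_B(max)=rho*g*V=1025*9.81*0.091=915.0 N
(b) Floating fraction=rho_obj/rho=566/1025=0.552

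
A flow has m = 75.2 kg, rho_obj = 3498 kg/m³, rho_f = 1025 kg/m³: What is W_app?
Formula: W_{app} = mg\left(1 - \frac{\rho_f}{\rho_{obj}}\right)
W_app = 75.2·9.81·(1 − 1025/3498) = 521.5 N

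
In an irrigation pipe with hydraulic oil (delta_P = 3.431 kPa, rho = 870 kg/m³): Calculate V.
Formula: V = \sqrt{\frac{2 \Delta P}{\rho}}
V = √(2·(3.431·1000)/870) = 2.808 m/s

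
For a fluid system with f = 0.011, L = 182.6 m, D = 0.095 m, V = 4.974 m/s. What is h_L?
Formula: h_L = f \frac{L}{D} \frac{V^2}{2g}
h_L = 0.011·(182.6/0.095)·4.974²/(2·9.81) = 26.66 m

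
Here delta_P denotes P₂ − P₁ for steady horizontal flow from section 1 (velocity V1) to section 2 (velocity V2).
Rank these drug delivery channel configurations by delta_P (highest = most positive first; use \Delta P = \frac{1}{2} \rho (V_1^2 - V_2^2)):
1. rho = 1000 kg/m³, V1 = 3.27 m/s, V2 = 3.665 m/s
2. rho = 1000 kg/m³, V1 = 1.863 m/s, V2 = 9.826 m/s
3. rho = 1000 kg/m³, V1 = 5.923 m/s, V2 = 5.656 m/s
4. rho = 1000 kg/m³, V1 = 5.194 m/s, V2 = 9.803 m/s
Case 1: delta_P = -1.37 kPa
Case 2: delta_P = -46.54 kPa
Case 3: delta_P = 1.546 kPa
Case 4: delta_P = -34.56 kPa
Ranking (highest first): 3, 1, 4, 2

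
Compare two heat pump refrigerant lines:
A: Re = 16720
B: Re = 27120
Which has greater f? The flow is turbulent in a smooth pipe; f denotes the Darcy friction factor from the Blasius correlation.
f(A) = 0.02779, f(B) = 0.02462. Answer: A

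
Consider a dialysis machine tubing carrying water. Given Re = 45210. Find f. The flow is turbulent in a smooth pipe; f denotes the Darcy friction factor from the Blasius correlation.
Formula: f = \frac{0.316}{Re^{0.25}}
f = 0.316/45210^0.25 = 0.02167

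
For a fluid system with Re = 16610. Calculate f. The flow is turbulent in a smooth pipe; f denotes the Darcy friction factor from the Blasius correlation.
Formula: f = \frac{0.316}{Re^{0.25}}
f = 0.316/16610^0.25 = 0.02784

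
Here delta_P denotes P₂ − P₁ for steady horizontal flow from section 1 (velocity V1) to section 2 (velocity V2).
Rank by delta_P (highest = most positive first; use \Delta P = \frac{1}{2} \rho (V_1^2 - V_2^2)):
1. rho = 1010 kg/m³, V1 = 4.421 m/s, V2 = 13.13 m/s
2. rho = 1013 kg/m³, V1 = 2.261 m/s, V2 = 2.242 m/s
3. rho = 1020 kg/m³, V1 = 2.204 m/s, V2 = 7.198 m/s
Case 1: delta_P = -77.19 kPa
Case 2: delta_P = 0.04333 kPa
Case 3: delta_P = -23.95 kPa
Ranking (highest first): 2, 3, 1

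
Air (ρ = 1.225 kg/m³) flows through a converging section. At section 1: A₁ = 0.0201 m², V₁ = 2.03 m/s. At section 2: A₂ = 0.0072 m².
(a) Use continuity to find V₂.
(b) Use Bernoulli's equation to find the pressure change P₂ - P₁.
(a) Continuity: A₁V₁=A₂V₂ -> V₂=A₁V₁/A₂=0.0201*2.03/0.0072=5.67 m/s
(b) Bernoulli: P₂-P₁=0.5*rho*(V₁^2-V₂^2)/1000=0.5*1.225*(2.03^2-5.67^2)/1000=-0.01717 kPa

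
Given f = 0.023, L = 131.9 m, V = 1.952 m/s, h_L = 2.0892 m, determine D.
Formula: h_L = f \frac{L}{D} \frac{V^2}{2g}
Substituting knowns: 2.0892 = 0.023·(131.9/D)·1.952²/(2·9.81)
Solving for D: D = 0.023·131.9·1.952²/(2·9.81·2.0892) = 0.282 m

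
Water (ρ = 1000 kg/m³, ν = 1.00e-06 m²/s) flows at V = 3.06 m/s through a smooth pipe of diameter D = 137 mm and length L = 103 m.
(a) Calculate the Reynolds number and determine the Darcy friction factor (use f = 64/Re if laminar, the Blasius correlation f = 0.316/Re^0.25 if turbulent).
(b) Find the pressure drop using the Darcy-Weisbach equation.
(a) Re = V·D/ν = 3.06·0.137/1.00e-06 = 419220 → turbulent (Re > 4000); f = 0.316/Re^0.25 = 0.316/419220^0.25 = 0.012419 (Blasius is strictly valid for Re ≲ 1e5; used here as the smooth-pipe estimate the problem specifies)
(b) Darcy-Weisbach: ΔP = f·(L/D)·½ρV²/1000 = 0.012419·(103/0.137)·½·1000·3.06²/1000 = 43.71 kPa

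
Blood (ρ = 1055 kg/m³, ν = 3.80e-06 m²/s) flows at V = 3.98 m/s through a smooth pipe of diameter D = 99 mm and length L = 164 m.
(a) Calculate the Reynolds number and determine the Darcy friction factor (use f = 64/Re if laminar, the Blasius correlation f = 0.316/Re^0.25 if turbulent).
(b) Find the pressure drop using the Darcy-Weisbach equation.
(a) Re = V·D/ν = 3.98·0.099/3.80e-06 = 103690 → turbulent (Re > 4000); f = 0.316/Re^0.25 = 0.316/103690^0.25 = 0.01761 (Blasius is strictly valid for Re ≲ 1e5; used here as the smooth-pipe estimate the problem specifies)
(b) Darcy-Weisbach: ΔP = f·(L/D)·½ρV²/1000 = 0.01761·(164/0.099)·½·1055·3.98²/1000 = 243.8 kPa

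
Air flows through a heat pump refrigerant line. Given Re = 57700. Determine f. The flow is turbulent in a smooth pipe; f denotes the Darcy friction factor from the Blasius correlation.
Formula: f = \frac{0.316}{Re^{0.25}}
f = 0.316/57700^0.25 = 0.02039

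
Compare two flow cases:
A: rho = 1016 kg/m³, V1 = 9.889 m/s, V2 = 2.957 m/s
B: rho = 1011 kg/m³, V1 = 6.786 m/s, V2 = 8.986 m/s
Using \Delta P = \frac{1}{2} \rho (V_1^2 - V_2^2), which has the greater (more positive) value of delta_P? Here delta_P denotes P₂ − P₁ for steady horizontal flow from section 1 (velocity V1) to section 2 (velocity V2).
delta_P(A) = 45.24 kPa, delta_P(B) = -17.54 kPa. Answer: A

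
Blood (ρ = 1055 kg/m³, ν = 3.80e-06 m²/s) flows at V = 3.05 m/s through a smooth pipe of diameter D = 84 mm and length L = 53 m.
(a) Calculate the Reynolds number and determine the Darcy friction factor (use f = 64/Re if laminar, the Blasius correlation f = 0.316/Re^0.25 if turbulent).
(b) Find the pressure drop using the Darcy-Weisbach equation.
(a) Re = V·D/ν = 3.05·0.084/3.80e-06 = 67421 → turbulent (Re > 4000); f = 0.316/Re^0.25 = 0.316/67421^0.25 = 0.01961
(b) Darcy-Weisbach: ΔP = f·(L/D)·½ρV²/1000 = 0.01961·(53/0.084)·½·1055·3.05²/1000 = 60.72 kPa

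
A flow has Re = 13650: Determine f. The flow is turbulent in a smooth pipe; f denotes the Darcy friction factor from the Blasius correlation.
Formula: f = \frac{0.316}{Re^{0.25}}
f = 0.316/13650^0.25 = 0.02924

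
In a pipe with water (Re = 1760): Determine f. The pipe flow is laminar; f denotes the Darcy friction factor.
Formula: f = \frac{64}{Re}
f = 64/1760 = 0.03636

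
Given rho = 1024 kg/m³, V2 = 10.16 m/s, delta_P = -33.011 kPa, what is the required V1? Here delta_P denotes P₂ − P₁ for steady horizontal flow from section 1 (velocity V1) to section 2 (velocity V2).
Formula: \Delta P = \frac{1}{2} \rho (V_1^2 - V_2^2)
Substituting knowns: -33.011 = 0.5·1024·(V1² − 10.16²)/1000
Solving for V1: V1 = √(10.16² + 2·(-33.011·1000)/1024) = 6.225 m/s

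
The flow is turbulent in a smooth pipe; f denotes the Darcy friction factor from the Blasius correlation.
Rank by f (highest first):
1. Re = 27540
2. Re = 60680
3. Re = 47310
Case 1: f = 0.02453
Case 2: f = 0.02013
Case 3: f = 0.02143
Ranking (highest first): 1, 3, 2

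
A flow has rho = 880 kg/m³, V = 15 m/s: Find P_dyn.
Formula: P_{dyn} = \frac{1}{2} \rho V^2
P_dyn = 0.5·880·15²/1000 = 99 kPa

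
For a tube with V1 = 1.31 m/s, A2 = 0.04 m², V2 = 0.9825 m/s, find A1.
Formula: V_2 = \frac{A_1 V_1}{A_2}
Substituting knowns: 0.9825 = A1·1.31/0.04
Solving for A1: A1 = 0.9825·0.04/1.31 = 0.03 m²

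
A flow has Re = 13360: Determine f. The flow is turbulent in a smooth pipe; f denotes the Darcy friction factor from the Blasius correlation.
Formula: f = \frac{0.316}{Re^{0.25}}
f = 0.316/13360^0.25 = 0.02939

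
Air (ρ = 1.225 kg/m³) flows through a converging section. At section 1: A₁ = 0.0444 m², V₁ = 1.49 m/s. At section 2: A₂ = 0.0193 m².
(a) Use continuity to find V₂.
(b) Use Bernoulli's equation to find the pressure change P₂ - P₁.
(a) Continuity: A₁V₁=A₂V₂ -> V₂=A₁V₁/A₂=0.0444*1.49/0.0193=3.43 m/s
(b) Bernoulli: P₂-P₁=0.5*rho*(V₁^2-V₂^2)/1000=0.5*1.225*(1.49^2-3.43^2)/1000=-0.005846 kPa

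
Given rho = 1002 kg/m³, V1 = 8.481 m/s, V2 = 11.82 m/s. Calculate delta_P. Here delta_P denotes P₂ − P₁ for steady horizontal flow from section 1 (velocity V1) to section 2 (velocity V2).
Formula: \Delta P = \frac{1}{2} \rho (V_1^2 - V_2^2)
delta_P = 0.5·1002·(8.481² − 11.82²)/1000 = -33.96 kPa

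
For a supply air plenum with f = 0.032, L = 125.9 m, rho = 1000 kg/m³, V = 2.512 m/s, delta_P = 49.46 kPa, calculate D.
Formula: \Delta P = f \frac{L}{D} \frac{\rho V^2}{2}
Substituting knowns: 49.46 = 0.032·(125.9/D)·0.5·1000·2.512²/1000
Solving for D: D = 0.032·125.9·0.5·1000·2.512²/(49.46·1000) = 0.257 m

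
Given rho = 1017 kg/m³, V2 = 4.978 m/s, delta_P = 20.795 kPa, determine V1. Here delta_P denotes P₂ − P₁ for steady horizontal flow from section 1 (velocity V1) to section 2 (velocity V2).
Formula: \Delta P = \frac{1}{2} \rho (V_1^2 - V_2^2)
Substituting knowns: 20.795 = 0.5·1017·(V1² − 4.978²)/1000
Solving for V1: V1 = √(4.978² + 2·(20.795·1000)/1017) = 8.104 m/s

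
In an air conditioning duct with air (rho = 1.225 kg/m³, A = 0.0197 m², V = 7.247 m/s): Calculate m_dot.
Formula: \dot{m} = \rho A V
m_dot = 1.225·0.0197·7.247 = 0.1749 kg/s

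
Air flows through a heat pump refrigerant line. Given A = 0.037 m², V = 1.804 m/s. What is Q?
Formula: Q = A V
Q = 0.037·1.804·1000 = 66.75 L/s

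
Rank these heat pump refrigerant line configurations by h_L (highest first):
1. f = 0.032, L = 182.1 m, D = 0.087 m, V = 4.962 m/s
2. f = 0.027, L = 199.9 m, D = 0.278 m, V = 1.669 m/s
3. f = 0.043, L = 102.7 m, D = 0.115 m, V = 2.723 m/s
Case 1: h_L = 84.05 m
Case 2: h_L = 2.756 m
Case 3: h_L = 14.51 m
Ranking (highest first): 1, 3, 2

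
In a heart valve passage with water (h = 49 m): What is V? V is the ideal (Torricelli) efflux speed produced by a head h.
Formula: V = \sqrt{2 g h}
V = √(2·9.81·49) = 31.01 m/s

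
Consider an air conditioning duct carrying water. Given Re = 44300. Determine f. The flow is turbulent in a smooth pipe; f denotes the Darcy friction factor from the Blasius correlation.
Formula: f = \frac{0.316}{Re^{0.25}}
f = 0.316/44300^0.25 = 0.02178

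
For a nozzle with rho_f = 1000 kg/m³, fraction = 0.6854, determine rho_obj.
Formula: f_{sub} = \frac{\rho_{obj}}{\rho_f}
Substituting knowns: 0.6854 = rho_obj/1000
Solving for rho_obj: rho_obj = 0.6854·1000 = 685.4 kg/m³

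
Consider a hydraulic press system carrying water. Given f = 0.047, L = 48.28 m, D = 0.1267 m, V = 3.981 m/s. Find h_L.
Formula: h_L = f \frac{L}{D} \frac{V^2}{2g}
h_L = 0.047·(48.28/0.1267)·3.981²/(2·9.81) = 14.47 m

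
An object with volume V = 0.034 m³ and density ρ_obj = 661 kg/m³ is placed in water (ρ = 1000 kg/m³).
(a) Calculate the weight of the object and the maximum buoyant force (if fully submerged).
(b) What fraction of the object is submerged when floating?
(a) W=rho_obj*g*V=661*9.81*0.034=220.5 N; F_B(max)=rho*g*V=1000*9.81*0.034=333.5 N
(b) Floating fraction=rho_obj/rho=661/1000=0.661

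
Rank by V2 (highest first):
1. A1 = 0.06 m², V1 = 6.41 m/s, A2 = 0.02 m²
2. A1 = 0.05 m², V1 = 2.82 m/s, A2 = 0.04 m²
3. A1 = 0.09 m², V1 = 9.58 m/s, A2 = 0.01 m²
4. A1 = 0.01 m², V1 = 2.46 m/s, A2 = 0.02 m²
Case 1: V2 = 19.23 m/s
Case 2: V2 = 3.525 m/s
Case 3: V2 = 86.22 m/s
Case 4: V2 = 1.23 m/s
Ranking (highest first): 3, 1, 2, 4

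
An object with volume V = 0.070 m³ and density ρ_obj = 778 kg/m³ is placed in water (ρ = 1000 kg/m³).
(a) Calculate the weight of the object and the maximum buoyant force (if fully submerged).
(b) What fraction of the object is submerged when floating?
(a) W=rho_obj*g*V=778*9.81*0.070=534.3 N; F_B(max)=rho*g*V=1000*9.81*0.070=686.7 N
(b) Floating fraction=rho_obj/rho=778/1000=0.778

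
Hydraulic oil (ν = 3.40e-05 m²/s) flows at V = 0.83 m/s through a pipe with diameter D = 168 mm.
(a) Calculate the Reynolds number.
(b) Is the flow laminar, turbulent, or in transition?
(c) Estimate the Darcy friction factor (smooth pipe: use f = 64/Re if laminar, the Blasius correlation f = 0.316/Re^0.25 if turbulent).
(a) Re = V·D/ν = 0.83·0.168/3.40e-05 = 4101.2
(b) Flow regime: turbulent (Re > 4000)
(c) Friction factor: f = 0.316/Re^0.25 = 0.316/4101.2^0.25 = 0.03949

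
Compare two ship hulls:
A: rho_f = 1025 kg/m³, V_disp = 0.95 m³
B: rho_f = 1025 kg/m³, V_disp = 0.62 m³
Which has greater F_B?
F_B(A) = 9552 N, F_B(B) = 6234 N. Answer: A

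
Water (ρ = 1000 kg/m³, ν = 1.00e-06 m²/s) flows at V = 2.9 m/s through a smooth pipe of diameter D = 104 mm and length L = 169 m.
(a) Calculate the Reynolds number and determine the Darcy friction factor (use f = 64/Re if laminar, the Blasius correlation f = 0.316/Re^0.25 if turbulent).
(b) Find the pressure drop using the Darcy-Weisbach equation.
(a) Re = V·D/ν = 2.9·0.104/1.00e-06 = 301600 → turbulent (Re > 4000); f = 0.316/Re^0.25 = 0.316/301600^0.25 = 0.013484 (Blasius is strictly valid for Re ≲ 1e5; used here as the smooth-pipe estimate the problem specifies)
(b) Darcy-Weisbach: ΔP = f·(L/D)·½ρV²/1000 = 0.013484·(169/0.104)·½·1000·2.9²/1000 = 92.14 kPa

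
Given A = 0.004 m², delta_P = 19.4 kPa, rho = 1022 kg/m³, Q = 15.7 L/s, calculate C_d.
Formula: Q = C_d A \sqrt{\frac{2 \Delta P}{\rho}}
Substituting knowns: 15.7 = C_d·0.004·√(2·(19.4·1000)/1022)·1000
Solving for C_d: C_d = (15.7/1000)/(0.004·√(2·(19.4·1000)/1022)) = 0.637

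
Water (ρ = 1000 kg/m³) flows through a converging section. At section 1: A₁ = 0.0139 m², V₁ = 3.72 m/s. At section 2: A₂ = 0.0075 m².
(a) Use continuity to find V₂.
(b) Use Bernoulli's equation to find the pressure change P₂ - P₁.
(a) Continuity: A₁V₁=A₂V₂ -> V₂=A₁V₁/A₂=0.0139*3.72/0.0075=6.89 m/s
(b) Bernoulli: P₂-P₁=0.5*rho*(V₁^2-V₂^2)/1000=0.5*1000*(3.72^2-6.89^2)/1000=-16.82 kPa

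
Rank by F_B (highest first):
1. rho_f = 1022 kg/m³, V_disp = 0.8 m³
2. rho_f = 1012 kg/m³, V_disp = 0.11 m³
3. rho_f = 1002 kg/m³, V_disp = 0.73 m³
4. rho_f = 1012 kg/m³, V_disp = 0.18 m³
Case 1: F_B = 8021 N
Case 2: F_B = 1092 N
Case 3: F_B = 7176 N
Case 4: F_B = 1787 N
Ranking (highest first): 1, 3, 4, 2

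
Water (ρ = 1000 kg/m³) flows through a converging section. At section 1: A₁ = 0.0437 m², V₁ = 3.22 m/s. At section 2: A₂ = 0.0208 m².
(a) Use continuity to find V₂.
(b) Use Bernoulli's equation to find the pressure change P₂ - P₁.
(a) Continuity: A₁V₁=A₂V₂ -> V₂=A₁V₁/A₂=0.0437*3.22/0.0208=6.77 m/s
(b) Bernoulli: P₂-P₁=0.5*rho*(V₁^2-V₂^2)/1000=0.5*1000*(3.22^2-6.77^2)/1000=-17.73 kPa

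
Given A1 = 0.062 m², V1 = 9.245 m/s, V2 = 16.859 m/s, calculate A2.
Formula: V_2 = \frac{A_1 V_1}{A_2}
Substituting knowns: 16.859 = 0.062·9.245/A2
Solving for A2: A2 = 0.062·9.245/16.859 = 0.034 m²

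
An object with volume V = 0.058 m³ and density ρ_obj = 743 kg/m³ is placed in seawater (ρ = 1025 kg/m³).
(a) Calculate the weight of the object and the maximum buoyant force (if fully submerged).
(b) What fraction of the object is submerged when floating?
(a) W=rho_obj*g*V=743*9.81*0.058=422.8 N; F_B(max)=rho*g*V=1025*9.81*0.058=583.2 N
(b) Floating fraction=rho_obj/rho=743/1025=0.725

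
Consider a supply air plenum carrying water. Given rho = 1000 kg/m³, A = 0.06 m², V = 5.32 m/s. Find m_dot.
Formula: \dot{m} = \rho A V
m_dot = 1000·0.06·5.32 = 319.2 kg/s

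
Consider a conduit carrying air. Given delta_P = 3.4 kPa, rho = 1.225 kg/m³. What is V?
Formula: V = \sqrt{\frac{2 \Delta P}{\rho}}
V = √(2·(3.4·1000)/1.225) = 74.51 m/s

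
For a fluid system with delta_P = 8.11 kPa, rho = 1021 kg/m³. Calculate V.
Formula: V = \sqrt{\frac{2 \Delta P}{\rho}}
V = √(2·(8.11·1000)/1021) = 3.986 m/s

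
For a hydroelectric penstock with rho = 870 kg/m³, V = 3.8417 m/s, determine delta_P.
Formula: V = \sqrt{\frac{2 \Delta P}{\rho}}
Substituting knowns: 3.8417 = √(2·(delta_P·1000)/870)
Solving for delta_P: delta_P = 3.8417²·870/2/1000 = 6.42 kPa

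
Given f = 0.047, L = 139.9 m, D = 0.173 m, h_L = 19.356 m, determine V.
Formula: h_L = f \frac{L}{D} \frac{V^2}{2g}
Substituting knowns: 19.356 = 0.047·(139.9/0.173)·V²/(2·9.81)
Solving for V: V = √(19.356·2·9.81/(0.047·(139.9/0.173))) = 3.161 m/s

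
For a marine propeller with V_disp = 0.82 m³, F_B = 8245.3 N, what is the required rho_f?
Formula: F_B = \rho_f g V_{disp}
Substituting knowns: 8245.3 = rho_f·9.81·0.82
Solving for rho_f: rho_f = 8245.3/(9.81·0.82) = 1025 kg/m³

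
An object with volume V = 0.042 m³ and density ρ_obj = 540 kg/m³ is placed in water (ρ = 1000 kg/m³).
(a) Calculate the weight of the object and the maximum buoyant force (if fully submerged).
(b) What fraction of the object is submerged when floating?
(a) W=rho_obj*g*V=540*9.81*0.042=222.5 N; F_B(max)=rho*g*V=1000*9.81*0.042=412.0 N
(b) Floating fraction=rho_obj/rho=540/1000=0.540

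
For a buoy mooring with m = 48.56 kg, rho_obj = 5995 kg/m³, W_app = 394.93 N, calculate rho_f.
Formula: W_{app} = mg\left(1 - \frac{\rho_f}{\rho_{obj}}\right)
Substituting knowns: 394.93 = 48.56·9.81·(1 − rho_f/5995)
Solving for rho_f: rho_f = 5995·(1 − 394.93/(48.56·9.81)) = 1025 kg/m³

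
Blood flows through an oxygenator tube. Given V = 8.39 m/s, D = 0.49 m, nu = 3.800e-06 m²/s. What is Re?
Formula: Re = \frac{V D}{\nu}
Re = 8.39·0.49/3.800e-06 = 1.082e+06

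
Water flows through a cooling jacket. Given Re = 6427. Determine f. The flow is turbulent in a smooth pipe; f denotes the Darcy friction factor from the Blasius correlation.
Formula: f = \frac{0.316}{Re^{0.25}}
f = 0.316/6427^0.25 = 0.03529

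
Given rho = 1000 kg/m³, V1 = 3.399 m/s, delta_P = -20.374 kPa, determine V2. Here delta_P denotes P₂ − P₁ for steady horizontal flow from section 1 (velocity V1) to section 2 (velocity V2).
Formula: \Delta P = \frac{1}{2} \rho (V_1^2 - V_2^2)
Substituting knowns: -20.374 = 0.5·1000·(3.399² − V2²)/1000
Solving for V2: V2 = √(3.399² − 2·(-20.374·1000)/1000) = 7.232 m/s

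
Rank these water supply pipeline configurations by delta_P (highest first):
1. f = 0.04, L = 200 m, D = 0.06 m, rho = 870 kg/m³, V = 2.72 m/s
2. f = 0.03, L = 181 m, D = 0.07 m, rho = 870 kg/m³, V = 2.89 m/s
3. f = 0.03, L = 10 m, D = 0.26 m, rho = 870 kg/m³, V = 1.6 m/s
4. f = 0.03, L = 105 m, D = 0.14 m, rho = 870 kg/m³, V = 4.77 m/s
Case 1: delta_P = 429.1 kPa
Case 2: delta_P = 281.8 kPa
Case 3: delta_P = 1.285 kPa
Case 4: delta_P = 222.7 kPa
Ranking (highest first): 1, 2, 4, 3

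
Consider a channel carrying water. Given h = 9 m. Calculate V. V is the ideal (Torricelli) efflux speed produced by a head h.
Formula: V = \sqrt{2 g h}
V = √(2·9.81·9) = 13.29 m/s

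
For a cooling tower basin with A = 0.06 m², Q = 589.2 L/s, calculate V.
Formula: Q = A V
Substituting knowns: 589.2 = 0.06·V·1000
Solving for V: V = (589.2/1000)/0.06 = 9.82 m/s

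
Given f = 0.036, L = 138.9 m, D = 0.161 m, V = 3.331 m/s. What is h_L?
Formula: h_L = f \frac{L}{D} \frac{V^2}{2g}
h_L = 0.036·(138.9/0.161)·3.331²/(2·9.81) = 17.56 m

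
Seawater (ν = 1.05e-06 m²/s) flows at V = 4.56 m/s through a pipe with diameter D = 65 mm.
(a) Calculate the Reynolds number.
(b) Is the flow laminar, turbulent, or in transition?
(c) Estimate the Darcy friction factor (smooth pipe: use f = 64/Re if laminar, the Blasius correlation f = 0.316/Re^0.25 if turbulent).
(a) Re = V·D/ν = 4.56·0.065/1.05e-06 = 282290
(b) Flow regime: turbulent (Re > 4000)
(c) Friction factor: f = 0.316/Re^0.25 = 0.316/282290^0.25 = 0.01371 (Blasius is strictly valid for Re ≲ 1e5; used here as the smooth-pipe estimate the problem specifies)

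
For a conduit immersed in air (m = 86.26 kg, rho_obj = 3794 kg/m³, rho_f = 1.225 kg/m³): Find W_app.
Formula: W_{app} = mg\left(1 - \frac{\rho_f}{\rho_{obj}}\right)
W_app = 86.26·9.81·(1 − 1.225/3794) = 845.9 N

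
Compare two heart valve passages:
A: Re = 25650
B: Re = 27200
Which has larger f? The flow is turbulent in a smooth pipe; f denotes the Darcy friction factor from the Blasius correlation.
f(A) = 0.02497, f(B) = 0.02461. Answer: A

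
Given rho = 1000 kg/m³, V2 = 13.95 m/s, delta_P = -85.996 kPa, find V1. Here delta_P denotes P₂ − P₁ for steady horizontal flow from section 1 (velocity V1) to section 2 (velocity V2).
Formula: \Delta P = \frac{1}{2} \rho (V_1^2 - V_2^2)
Substituting knowns: -85.996 = 0.5·1000·(V1² − 13.95²)/1000
Solving for V1: V1 = √(13.95² + 2·(-85.996·1000)/1000) = 4.755 m/s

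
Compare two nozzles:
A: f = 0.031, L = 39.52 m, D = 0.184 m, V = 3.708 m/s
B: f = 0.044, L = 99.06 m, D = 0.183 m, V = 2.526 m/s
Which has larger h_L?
h_L(A) = 4.666 m, h_L(B) = 7.746 m. Answer: B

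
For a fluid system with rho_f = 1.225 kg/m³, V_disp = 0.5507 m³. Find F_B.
Formula: F_B = \rho_f g V_{disp}
F_B = 1.225·9.81·0.5507 = 6.618 N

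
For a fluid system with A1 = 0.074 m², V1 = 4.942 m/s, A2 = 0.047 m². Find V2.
Formula: V_2 = \frac{A_1 V_1}{A_2}
V2 = 0.074·4.942/0.047 = 7.781 m/s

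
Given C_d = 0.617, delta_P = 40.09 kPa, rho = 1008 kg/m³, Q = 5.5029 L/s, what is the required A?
Formula: Q = C_d A \sqrt{\frac{2 \Delta P}{\rho}}
Substituting knowns: 5.5029 = 0.617·A·√(2·(40.09·1000)/1008)·1000
Solving for A: A = (5.5029/1000)/(0.617·√(2·(40.09·1000)/1008)) = 0.001 m²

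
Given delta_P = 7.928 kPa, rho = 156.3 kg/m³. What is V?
Formula: V = \sqrt{\frac{2 \Delta P}{\rho}}
V = √(2·(7.928·1000)/156.3) = 10.07 m/s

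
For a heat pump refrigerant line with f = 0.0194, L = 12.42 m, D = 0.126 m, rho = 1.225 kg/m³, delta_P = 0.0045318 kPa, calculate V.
Formula: \Delta P = f \frac{L}{D} \frac{\rho V^2}{2}
Substituting knowns: 0.0045318 = 0.0194·(12.42/0.126)·0.5·1.225·V²/1000
Solving for V: V = √((0.0045318·1000)/(0.0194·(12.42/0.126)·0.5·1.225)) = 1.967 m/s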